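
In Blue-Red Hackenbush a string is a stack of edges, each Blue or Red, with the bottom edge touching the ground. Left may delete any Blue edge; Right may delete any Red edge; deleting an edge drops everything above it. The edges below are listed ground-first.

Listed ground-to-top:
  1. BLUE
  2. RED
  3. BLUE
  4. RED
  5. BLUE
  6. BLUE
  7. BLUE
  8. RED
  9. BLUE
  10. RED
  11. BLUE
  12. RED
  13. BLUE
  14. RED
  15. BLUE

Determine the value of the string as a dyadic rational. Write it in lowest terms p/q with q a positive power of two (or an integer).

11947/16384

Build v(s[:k]) for k = 1..15, string s = BLUE RED BLUE RED BLUE BLUE BLUE RED BLUE RED BLUE RED BLUE RED BLUE.
step 1: add BLUE to get B; options L={ 0 } R={ — } => 1
step 2: add RED to get BR; options L={ 0 } R={ 1 } => 1/2
step 3: add BLUE to get BRB; options L={ 0 1/2 } R={ 1 } => 3/4
step 4: add RED to get BRBR; options L={ 0 1/2 } R={ 3/4 1 } => 5/8
step 5: add BLUE to get BRBRB; options L={ 0 1/2 5/8 } R={ 3/4 1 } => 11/16
step 6: add BLUE to get BRBRBB; options L={ 0 1/2 5/8 11/16 } R={ 3/4 1 } => 23/32
step 7: add BLUE to get BRBRBBB; options L={ 0 1/2 5/8 11/16 23/32 } R={ 3/4 1 } => 47/64
step 8: add RED to get BRBRBBBR; options L={ 0 1/2 5/8 11/16 23/32 } R={ 47/64 3/4 1 } => 93/128
step 9: add BLUE to get BRBRBBBRB; options L={ 0 1/2 5/8 11/16 23/32 93/128 } R={ 47/64 3/4 1 } => 187/256
step 10: add RED to get BRBRBBBRBR; options L={ 0 1/2 5/8 11/16 23/32 93/128 } R={ 187/256 47/64 3/4 1 } => 373/512
step 11: add BLUE to get BRBRBBBRBRB; options L={ 0 1/2 5/8 11/16 23/32 93/128 373/512 } R={ 187/256 47/64 3/4 1 } => 747/1024
step 12: add RED to get BRBRBBBRBRBR; options L={ 0 1/2 5/8 11/16 23/32 93/128 373/512 } R={ 747/1024 187/256 47/64 3/4 1 } => 1493/2048
step 13: add BLUE to get BRBRBBBRBRBRB; options L={ 0 1/2 5/8 11/16 23/32 93/128 373/512 1493/2048 } R={ 747/1024 187/256 47/64 3/4 1 } => 2987/4096
step 14: add RED to get BRBRBBBRBRBRBR; options L={ 0 1/2 5/8 11/16 23/32 93/128 373/512 1493/2048 } R={ 2987/4096 747/1024 187/256 47/64 3/4 1 } => 5973/8192
step 15: add BLUE to get BRBRBBBRBRBRBRB; options L={ 0 1/2 5/8 11/16 23/32 93/128 373/512 1493/2048 5973/8192 } R={ 2987/4096 747/1024 187/256 47/64 3/4 1 } => 11947/16384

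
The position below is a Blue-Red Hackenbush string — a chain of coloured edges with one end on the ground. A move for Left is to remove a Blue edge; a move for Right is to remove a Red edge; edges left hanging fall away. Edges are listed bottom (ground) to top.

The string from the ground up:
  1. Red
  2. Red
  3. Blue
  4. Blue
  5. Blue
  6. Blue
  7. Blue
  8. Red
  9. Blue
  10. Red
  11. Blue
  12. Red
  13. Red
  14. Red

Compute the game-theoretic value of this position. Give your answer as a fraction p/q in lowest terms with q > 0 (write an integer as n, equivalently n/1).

step 1: add Red to get R; options L={ · } R={ 0 } so -1
step 2: add Red to get RR; options L={ · } R={ -1,0 } so -2
step 3: add Blue to get RRB; options L={ -2 } R={ -1,0 } so -3/2
step 4: add Blue to get RRBB; options L={ -2,-3/2 } R={ -1,0 } so -5/4
step 5: add Blue to get RRBBB; options L={ -2,-3/2,-5/4 } R={ -1,0 } so -9/8
step 6: add Blue to get RRBBBB; options L={ -2,-3/2,-5/4,-9/8 } R={ -1,0 } so -17/16
step 7: add Blue to get RRBBBBB; options L={ -2,-3/2,-5/4,-9/8,-17/16 } R={ -1,0 } so -33/32
step 8: add Red to get RRBBBBBR; options L={ -2,-3/2,-5/4,-9/8,-17/16 } R={ -33/32,-1,0 } so -67/64
step 9: add Blue to get RRBBBBBRB; options L={ -2,-3/2,-5/4,-9/8,-17/16,-67/64 } R={ -33/32,-1,0 } so -133/128
step 10: add Red to get RRBBBBBRBR; options L={ -2,-3/2,-5/4,-9/8,-17/16,-67/64 } R={ -133/128,-33/32,-1,0 } so -267/256
step 11: add Blue to get RRBBBBBRBRB; options L={ -2,-3/2,-5/4,-9/8,-17/16,-67/64,-267/256 } R={ -133/128,-33/32,-1,0 } so -533/512
step 12: add Red to get RRBBBBBRBRBR; options L={ -2,-3/2,-5/4,-9/8,-17/16,-67/64,-267/256 } R={ -533/512,-133/128,-33/32,-1,0 } so -1067/1024
step 13: add Red to get RRBBBBBRBRBRR; options L={ -2,-3/2,-5/4,-9/8,-17/16,-67/64,-267/256 } R={ -1067/1024,-533/512,-133/128,-33/32,-1,0 } so -2135/2048
step 14: add Red to get RRBBBBBRBRBRRR; options L={ -2,-3/2,-5/4,-9/8,-17/16,-67/64,-267/256 } R={ -2135/2048,-1067/1024,-533/512,-133/128,-33/32,-1,0 } so -4271/4096

-4271/4096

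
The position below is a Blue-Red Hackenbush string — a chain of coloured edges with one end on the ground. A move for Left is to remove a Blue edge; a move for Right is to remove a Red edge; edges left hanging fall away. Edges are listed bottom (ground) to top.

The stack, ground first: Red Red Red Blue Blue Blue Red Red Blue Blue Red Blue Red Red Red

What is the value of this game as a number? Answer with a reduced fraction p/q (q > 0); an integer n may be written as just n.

-9007/4096

Prefix values for Red Red Red Blue Blue Blue Red Red Blue Blue Red Blue Red Red Red via {L|R} + simplicity:
val(R) = { — | 0 } gives -1
val(RR) = { — | -1; 0 } gives -2
val(RRR) = { — | -2; -1; 0 } gives -3
val(RRRB) = { -3 | -2; -1; 0 } gives -5/2
val(RRRBB) = { -3; -5/2 | -2; -1; 0 } gives -9/4
val(RRRBBB) = { -3; -5/2; -9/4 | -2; -1; 0 } gives -17/8
val(RRRBBBR) = { -3; -5/2; -9/4 | -17/8; -2; -1; 0 } gives -35/16
val(RRRBBBRR) = { -3; -5/2; -9/4 | -35/16; -17/8; -2; -1; 0 } gives -71/32
val(RRRBBBRRB) = { -3; -5/2; -9/4; -71/32 | -35/16; -17/8; -2; -1; 0 } gives -141/64
val(RRRBBBRRBB) = { -3; -5/2; -9/4; -71/32; -141/64 | -35/16; -17/8; -2; -1; 0 } gives -281/128
val(RRRBBBRRBBR) = { -3; -5/2; -9/4; -71/32; -141/64 | -281/128; -35/16; -17/8; -2; -1; 0 } gives -563/256
val(RRRBBBRRBBRB) = { -3; -5/2; -9/4; -71/32; -141/64; -563/256 | -281/128; -35/16; -17/8; -2; -1; 0 } gives -1125/512
val(RRRBBBRRBBRBR) = { -3; -5/2; -9/4; -71/32; -141/64; -563/256 | -1125/512; -281/128; -35/16; -17/8; -2; -1; 0 } gives -2251/1024
val(RRRBBBRRBBRBRR) = { -3; -5/2; -9/4; -71/32; -141/64; -563/256 | -2251/1024; -1125/512; -281/128; -35/16; -17/8; -2; -1; 0 } gives -4503/2048
val(RRRBBBRRBBRBRRR) = { -3; -5/2; -9/4; -71/32; -141/64; -563/256 | -4503/2048; -2251/1024; -1125/512; -281/128; -35/16; -17/8; -2; -1; 0 } gives -9007/4096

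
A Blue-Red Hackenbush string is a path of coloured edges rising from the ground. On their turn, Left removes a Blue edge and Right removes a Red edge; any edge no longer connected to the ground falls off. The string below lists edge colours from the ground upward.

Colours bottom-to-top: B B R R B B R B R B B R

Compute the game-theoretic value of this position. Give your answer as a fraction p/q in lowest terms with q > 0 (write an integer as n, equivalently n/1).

Build G(s[:k]) for k = 1..12, string s = B B R R B B R B R B B R.
G(B) = { 0 |  } → 1
G(BB) = { 0,1 |  } → 2
G(BBR) = { 0,1 | 2 } → 3/2
G(BBRR) = { 0,1 | 3/2,2 } → 5/4
G(BBRRB) = { 0,1,5/4 | 3/2,2 } → 11/8
G(BBRRBB) = { 0,1,5/4,11/8 | 3/2,2 } → 23/16
G(BBRRBBR) = { 0,1,5/4,11/8 | 23/16,3/2,2 } → 45/32
G(BBRRBBRB) = { 0,1,5/4,11/8,45/32 | 23/16,3/2,2 } → 91/64
G(BBRRBBRBR) = { 0,1,5/4,11/8,45/32 | 91/64,23/16,3/2,2 } → 181/128
G(BBRRBBRBRB) = { 0,1,5/4,11/8,45/32,181/128 | 91/64,23/16,3/2,2 } → 363/256
G(BBRRBBRBRBB) = { 0,1,5/4,11/8,45/32,181/128,363/256 | 91/64,23/16,3/2,2 } → 727/512
G(BBRRBBRBRBBR) = { 0,1,5/4,11/8,45/32,181/128,363/256 | 727/512,91/64,23/16,3/2,2 } → 1453/1024

1453/1024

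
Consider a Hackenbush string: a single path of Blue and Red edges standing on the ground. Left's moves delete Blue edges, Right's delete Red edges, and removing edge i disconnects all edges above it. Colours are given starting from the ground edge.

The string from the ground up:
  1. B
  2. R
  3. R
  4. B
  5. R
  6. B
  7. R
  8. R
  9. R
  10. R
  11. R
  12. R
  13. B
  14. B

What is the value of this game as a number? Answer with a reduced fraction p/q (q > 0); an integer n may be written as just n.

2567/8192

1 of 14 · B · max L 0 · min R +∞ so 1
2 of 14 · BR · max L 0 · min R 1 so 1/2
3 of 14 · BRR · max L 0 · min R 1/2 so 1/4
4 of 14 · BRRB · max L 1/4 · min R 1/2 so 3/8
5 of 14 · BRRBR · max L 1/4 · min R 3/8 so 5/16
6 of 14 · BRRBRB · max L 5/16 · min R 3/8 so 11/32
7 of 14 · BRRBRBR · max L 5/16 · min R 11/32 so 21/64
8 of 14 · BRRBRBRR · max L 5/16 · min R 21/64 so 41/128
9 of 14 · BRRBRBRRR · max L 5/16 · min R 41/128 so 81/256
10 of 14 · BRRBRBRRRR · max L 5/16 · min R 81/256 so 161/512
11 of 14 · BRRBRBRRRRR · max L 5/16 · min R 161/512 so 321/1024
12 of 14 · BRRBRBRRRRRR · max L 5/16 · min R 321/1024 so 641/2048
13 of 14 · BRRBRBRRRRRRB · max L 641/2048 · min R 321/1024 so 1283/4096
14 of 14 · BRRBRBRRRRRRBB · max L 1283/4096 · min R 321/1024 so 2567/8192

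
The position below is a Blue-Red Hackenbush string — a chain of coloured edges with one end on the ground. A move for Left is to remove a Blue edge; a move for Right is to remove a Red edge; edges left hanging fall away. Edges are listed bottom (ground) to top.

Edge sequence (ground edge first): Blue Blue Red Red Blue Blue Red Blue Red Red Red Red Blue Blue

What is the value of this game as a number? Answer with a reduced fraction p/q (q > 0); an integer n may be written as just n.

edge 1 of 14 (Blue): { 0 | · } ⇒ 1
edge 2 of 14 (Blue): { 0 1 | · } ⇒ 2
edge 3 of 14 (Red): { 0 1 | 2 } ⇒ 3/2
edge 4 of 14 (Red): { 0 1 | 3/2 2 } ⇒ 5/4
edge 5 of 14 (Blue): { 0 1 5/4 | 3/2 2 } ⇒ 11/8
edge 6 of 14 (Blue): { 0 1 5/4 11/8 | 3/2 2 } ⇒ 23/16
edge 7 of 14 (Red): { 0 1 5/4 11/8 | 23/16 3/2 2 } ⇒ 45/32
edge 8 of 14 (Blue): { 0 1 5/4 11/8 45/32 | 23/16 3/2 2 } ⇒ 91/64
edge 9 of 14 (Red): { 0 1 5/4 11/8 45/32 | 91/64 23/16 3/2 2 } ⇒ 181/128
edge 10 of 14 (Red): { 0 1 5/4 11/8 45/32 | 181/128 91/64 23/16 3/2 2 } ⇒ 361/256
edge 11 of 14 (Red): { 0 1 5/4 11/8 45/32 | 361/256 181/128 91/64 23/16 3/2 2 } ⇒ 721/512
edge 12 of 14 (Red): { 0 1 5/4 11/8 45/32 | 721/512 361/256 181/128 91/64 23/16 3/2 2 } ⇒ 1441/1024
edge 13 of 14 (Blue): { 0 1 5/4 11/8 45/32 1441/1024 | 721/512 361/256 181/128 91/64 23/16 3/2 2 } ⇒ 2883/2048
edge 14 of 14 (Blue): { 0 1 5/4 11/8 45/32 1441/1024 2883/2048 | 721/512 361/256 181/128 91/64 23/16 3/2 2 } ⇒ 5767/4096

5767/4096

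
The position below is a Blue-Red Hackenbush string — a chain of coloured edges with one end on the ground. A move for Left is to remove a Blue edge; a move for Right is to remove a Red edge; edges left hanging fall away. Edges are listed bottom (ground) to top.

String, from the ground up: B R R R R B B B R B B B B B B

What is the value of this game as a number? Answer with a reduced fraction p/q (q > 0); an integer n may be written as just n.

1919/16384

Build v(s[:k]) for k = 1..15, string s = B R R R R B B B R B B B B B B.
B: Left { 0 }, Right { · } => simplest 1
BR: Left { 0 }, Right { 1 } => simplest 1/2
BRR: Left { 0 }, Right { 1/2 1 } => simplest 1/4
BRRR: Left { 0 }, Right { 1/4 1/2 1 } => simplest 1/8
BRRRR: Left { 0 }, Right { 1/8 1/4 1/2 1 } => simplest 1/16
BRRRRB: Left { 0 1/16 }, Right { 1/8 1/4 1/2 1 } => simplest 3/32
BRRRRBB: Left { 0 1/16 3/32 }, Right { 1/8 1/4 1/2 1 } => simplest 7/64
BRRRRBBB: Left { 0 1/16 3/32 7/64 }, Right { 1/8 1/4 1/2 1 } => simplest 15/128
BRRRRBBBR: Left { 0 1/16 3/32 7/64 }, Right { 15/128 1/8 1/4 1/2 1 } => simplest 29/256
BRRRRBBBRB: Left { 0 1/16 3/32 7/64 29/256 }, Right { 15/128 1/8 1/4 1/2 1 } => simplest 59/512
BRRRRBBBRBB: Left { 0 1/16 3/32 7/64 29/256 59/512 }, Right { 15/128 1/8 1/4 1/2 1 } => simplest 119/1024
BRRRRBBBRBBB: Left { 0 1/16 3/32 7/64 29/256 59/512 119/1024 }, Right { 15/128 1/8 1/4 1/2 1 } => simplest 239/2048
BRRRRBBBRBBBB: Left { 0 1/16 3/32 7/64 29/256 59/512 119/1024 239/2048 }, Right { 15/128 1/8 1/4 1/2 1 } => simplest 479/4096
BRRRRBBBRBBBBB: Left { 0 1/16 3/32 7/64 29/256 59/512 119/1024 239/2048 479/4096 }, Right { 15/128 1/8 1/4 1/2 1 } => simplest 959/8192
BRRRRBBBRBBBBBB: Left { 0 1/16 3/32 7/64 29/256 59/512 119/1024 239/2048 479/4096 959/8192 }, Right { 15/128 1/8 1/4 1/2 1 } => simplest 1919/16384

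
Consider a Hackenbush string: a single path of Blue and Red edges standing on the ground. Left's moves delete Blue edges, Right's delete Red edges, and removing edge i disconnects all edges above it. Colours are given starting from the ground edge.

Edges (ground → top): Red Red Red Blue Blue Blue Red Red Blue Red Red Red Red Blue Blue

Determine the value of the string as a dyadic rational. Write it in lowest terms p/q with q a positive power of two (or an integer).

-9081/4096

Recurse on prefixes of the 15-edge string Red Red Red Blue Blue Blue Red Red Blue Red Red Red Red Blue Blue:
val_1 [R]  L=[(no moves)]  R=[0]  gives -1
val_2 [RR]  L=[(no moves)]  R=[-1,0]  gives -2
val_3 [RRR]  L=[(no moves)]  R=[-2,-1,0]  gives -3
val_4 [RRRB]  L=[-3]  R=[-2,-1,0]  gives -5/2
val_5 [RRRBB]  L=[-3,-5/2]  R=[-2,-1,0]  gives -9/4
val_6 [RRRBBB]  L=[-3,-5/2,-9/4]  R=[-2,-1,0]  gives -17/8
val_7 [RRRBBBR]  L=[-3,-5/2,-9/4]  R=[-17/8,-2,-1,0]  gives -35/16
val_8 [RRRBBBRR]  L=[-3,-5/2,-9/4]  R=[-35/16,-17/8,-2,-1,0]  gives -71/32
val_9 [RRRBBBRRB]  L=[-3,-5/2,-9/4,-71/32]  R=[-35/16,-17/8,-2,-1,0]  gives -141/64
val_10 [RRRBBBRRBR]  L=[-3,-5/2,-9/4,-71/32]  R=[-141/64,-35/16,-17/8,-2,-1,0]  gives -283/128
val_11 [RRRBBBRRBRR]  L=[-3,-5/2,-9/4,-71/32]  R=[-283/128,-141/64,-35/16,-17/8,-2,-1,0]  gives -567/256
val_12 [RRRBBBRRBRRR]  L=[-3,-5/2,-9/4,-71/32]  R=[-567/256,-283/128,-141/64,-35/16,-17/8,-2,-1,0]  gives -1135/512
val_13 [RRRBBBRRBRRRR]  L=[-3,-5/2,-9/4,-71/32]  R=[-1135/512,-567/256,-283/128,-141/64,-35/16,-17/8,-2,-1,0]  gives -2271/1024
val_14 [RRRBBBRRBRRRRB]  L=[-3,-5/2,-9/4,-71/32,-2271/1024]  R=[-1135/512,-567/256,-283/128,-141/64,-35/16,-17/8,-2,-1,0]  gives -4541/2048
val_15 [RRRBBBRRBRRRRBB]  L=[-3,-5/2,-9/4,-71/32,-2271/1024,-4541/2048]  R=[-1135/512,-567/256,-283/128,-141/64,-35/16,-17/8,-2,-1,0]  gives -9081/4096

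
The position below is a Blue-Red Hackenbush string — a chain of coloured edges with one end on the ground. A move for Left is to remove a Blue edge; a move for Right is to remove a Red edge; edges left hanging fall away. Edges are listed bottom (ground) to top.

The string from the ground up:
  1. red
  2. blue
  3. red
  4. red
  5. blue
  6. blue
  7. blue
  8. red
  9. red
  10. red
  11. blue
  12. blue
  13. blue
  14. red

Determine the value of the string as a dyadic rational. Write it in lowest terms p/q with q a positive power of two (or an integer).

Build G(s[:k]) for k = 1..14, string s = red blue red red blue blue blue red red red blue blue blue red.
G_1 [r]  L=[∅]  R=[0]  → -1
G_2 [rb]  L=[-1]  R=[0]  → -1/2
G_3 [rbr]  L=[-1]  R=[-1/2; 0]  → -3/4
G_4 [rbrr]  L=[-1]  R=[-3/4; -1/2; 0]  → -7/8
G_5 [rbrrb]  L=[-1; -7/8]  R=[-3/4; -1/2; 0]  → -13/16
G_6 [rbrrbb]  L=[-1; -7/8; -13/16]  R=[-3/4; -1/2; 0]  → -25/32
G_7 [rbrrbbb]  L=[-1; -7/8; -13/16; -25/32]  R=[-3/4; -1/2; 0]  → -49/64
G_8 [rbrrbbbr]  L=[-1; -7/8; -13/16; -25/32]  R=[-49/64; -3/4; -1/2; 0]  → -99/128
G_9 [rbrrbbbrr]  L=[-1; -7/8; -13/16; -25/32]  R=[-99/128; -49/64; -3/4; -1/2; 0]  → -199/256
G_10 [rbrrbbbrrr]  L=[-1; -7/8; -13/16; -25/32]  R=[-199/256; -99/128; -49/64; -3/4; -1/2; 0]  → -399/512
G_11 [rbrrbbbrrrb]  L=[-1; -7/8; -13/16; -25/32; -399/512]  R=[-199/256; -99/128; -49/64; -3/4; -1/2; 0]  → -797/1024
G_12 [rbrrbbbrrrbb]  L=[-1; -7/8; -13/16; -25/32; -399/512; -797/1024]  R=[-199/256; -99/128; -49/64; -3/4; -1/2; 0]  → -1593/2048
G_13 [rbrrbbbrrrbbb]  L=[-1; -7/8; -13/16; -25/32; -399/512; -797/1024; -1593/2048]  R=[-199/256; -99/128; -49/64; -3/4; -1/2; 0]  → -3185/4096
G_14 [rbrrbbbrrrbbbr]  L=[-1; -7/8; -13/16; -25/32; -399/512; -797/1024; -1593/2048]  R=[-3185/4096; -199/256; -99/128; -49/64; -3/4; -1/2; 0]  → -6371/8192

-6371/8192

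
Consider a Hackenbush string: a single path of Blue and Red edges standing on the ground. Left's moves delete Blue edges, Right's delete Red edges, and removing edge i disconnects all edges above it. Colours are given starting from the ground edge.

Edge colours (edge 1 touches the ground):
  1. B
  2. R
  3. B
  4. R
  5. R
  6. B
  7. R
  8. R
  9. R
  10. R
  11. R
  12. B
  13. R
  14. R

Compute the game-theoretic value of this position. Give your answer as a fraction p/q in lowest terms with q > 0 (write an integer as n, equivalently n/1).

Prefix values for B R B R R B R R R R R B R R via {L|R} + simplicity:
1 of 14 · B · max L 0 · min R +∞ gives 1
2 of 14 · BR · max L 0 · min R 1 gives 1/2
3 of 14 · BRB · max L 1/2 · min R 1 gives 3/4
4 of 14 · BRBR · max L 1/2 · min R 3/4 gives 5/8
5 of 14 · BRBRR · max L 1/2 · min R 5/8 gives 9/16
6 of 14 · BRBRRB · max L 9/16 · min R 5/8 gives 19/32
7 of 14 · BRBRRBR · max L 9/16 · min R 19/32 gives 37/64
8 of 14 · BRBRRBRR · max L 9/16 · min R 37/64 gives 73/128
9 of 14 · BRBRRBRRR · max L 9/16 · min R 73/128 gives 145/256
10 of 14 · BRBRRBRRRR · max L 9/16 · min R 145/256 gives 289/512
11 of 14 · BRBRRBRRRRR · max L 9/16 · min R 289/512 gives 577/1024
12 of 14 · BRBRRBRRRRRB · max L 577/1024 · min R 289/512 gives 1155/2048
13 of 14 · BRBRRBRRRRRBR · max L 577/1024 · min R 1155/2048 gives 2309/4096
14 of 14 · BRBRRBRRRRRBRR · max L 577/1024 · min R 2309/4096 gives 4617/8192

4617/8192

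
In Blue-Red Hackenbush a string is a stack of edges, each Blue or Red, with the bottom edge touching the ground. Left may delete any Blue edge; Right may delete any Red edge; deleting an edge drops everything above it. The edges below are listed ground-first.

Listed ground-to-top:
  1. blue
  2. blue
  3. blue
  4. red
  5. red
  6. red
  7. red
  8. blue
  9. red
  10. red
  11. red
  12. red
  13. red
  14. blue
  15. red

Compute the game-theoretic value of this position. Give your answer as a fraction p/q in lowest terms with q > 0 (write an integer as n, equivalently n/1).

edge 1 of 15 (blue): { 0 | ∅ } = 1
edge 2 of 15 (blue): { 0; 1 | ∅ } = 2
edge 3 of 15 (blue): { 0; 1; 2 | ∅ } = 3
edge 4 of 15 (red): { 0; 1; 2 | 3 } = 5/2
edge 5 of 15 (red): { 0; 1; 2 | 5/2; 3 } = 9/4
edge 6 of 15 (red): { 0; 1; 2 | 9/4; 5/2; 3 } = 17/8
edge 7 of 15 (red): { 0; 1; 2 | 17/8; 9/4; 5/2; 3 } = 33/16
edge 8 of 15 (blue): { 0; 1; 2; 33/16 | 17/8; 9/4; 5/2; 3 } = 67/32
edge 9 of 15 (red): { 0; 1; 2; 33/16 | 67/32; 17/8; 9/4; 5/2; 3 } = 133/64
edge 10 of 15 (red): { 0; 1; 2; 33/16 | 133/64; 67/32; 17/8; 9/4; 5/2; 3 } = 265/128
edge 11 of 15 (red): { 0; 1; 2; 33/16 | 265/128; 133/64; 67/32; 17/8; 9/4; 5/2; 3 } = 529/256
edge 12 of 15 (red): { 0; 1; 2; 33/16 | 529/256; 265/128; 133/64; 67/32; 17/8; 9/4; 5/2; 3 } = 1057/512
edge 13 of 15 (red): { 0; 1; 2; 33/16 | 1057/512; 529/256; 265/128; 133/64; 67/32; 17/8; 9/4; 5/2; 3 } = 2113/1024
edge 14 of 15 (blue): { 0; 1; 2; 33/16; 2113/1024 | 1057/512; 529/256; 265/128; 133/64; 67/32; 17/8; 9/4; 5/2; 3 } = 4227/2048
edge 15 of 15 (red): { 0; 1; 2; 33/16; 2113/1024 | 4227/2048; 1057/512; 529/256; 265/128; 133/64; 67/32; 17/8; 9/4; 5/2; 3 } = 8453/4096

8453/4096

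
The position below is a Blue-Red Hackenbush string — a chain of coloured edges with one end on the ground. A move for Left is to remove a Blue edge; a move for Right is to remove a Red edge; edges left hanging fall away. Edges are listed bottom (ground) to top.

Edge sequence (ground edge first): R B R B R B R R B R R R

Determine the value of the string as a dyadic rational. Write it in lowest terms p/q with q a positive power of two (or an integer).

-1391/2048

Recurse on prefixes of the 12-edge string R B R B R B R R B R R R:
1 of 12 · R · max L −∞ · min R 0 -> -1
2 of 12 · RB · max L -1 · min R 0 -> -1/2
3 of 12 · RBR · max L -1 · min R -1/2 -> -3/4
4 of 12 · RBRB · max L -3/4 · min R -1/2 -> -5/8
5 of 12 · RBRBR · max L -3/4 · min R -5/8 -> -11/16
6 of 12 · RBRBRB · max L -11/16 · min R -5/8 -> -21/32
7 of 12 · RBRBRBR · max L -11/16 · min R -21/32 -> -43/64
8 of 12 · RBRBRBRR · max L -11/16 · min R -43/64 -> -87/128
9 of 12 · RBRBRBRRB · max L -87/128 · min R -43/64 -> -173/256
10 of 12 · RBRBRBRRBR · max L -87/128 · min R -173/256 -> -347/512
11 of 12 · RBRBRBRRBRR · max L -87/128 · min R -347/512 -> -695/1024
12 of 12 · RBRBRBRRBRRR · max L -87/128 · min R -695/1024 -> -1391/2048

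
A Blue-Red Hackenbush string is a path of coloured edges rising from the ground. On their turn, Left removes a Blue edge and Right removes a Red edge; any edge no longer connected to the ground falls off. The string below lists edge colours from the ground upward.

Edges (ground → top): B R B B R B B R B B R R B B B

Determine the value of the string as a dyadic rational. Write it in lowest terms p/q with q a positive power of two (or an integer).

Recurse on prefixes of the 15-edge string B R B B R B B R B B R R B B B:
v(B) = { 0 | — } — 1
v(BR) = { 0 | 1 } — 1/2
v(BRB) = { 0; 1/2 | 1 } — 3/4
v(BRBB) = { 0; 1/2; 3/4 | 1 } — 7/8
v(BRBBR) = { 0; 1/2; 3/4 | 7/8; 1 } — 13/16
v(BRBBRB) = { 0; 1/2; 3/4; 13/16 | 7/8; 1 } — 27/32
v(BRBBRBB) = { 0; 1/2; 3/4; 13/16; 27/32 | 7/8; 1 } — 55/64
v(BRBBRBBR) = { 0; 1/2; 3/4; 13/16; 27/32 | 55/64; 7/8; 1 } — 109/128
v(BRBBRBBRB) = { 0; 1/2; 3/4; 13/16; 27/32; 109/128 | 55/64; 7/8; 1 } — 219/256
v(BRBBRBBRBB) = { 0; 1/2; 3/4; 13/16; 27/32; 109/128; 219/256 | 55/64; 7/8; 1 } — 439/512
v(BRBBRBBRBBR) = { 0; 1/2; 3/4; 13/16; 27/32; 109/128; 219/256 | 439/512; 55/64; 7/8; 1 } — 877/1024
v(BRBBRBBRBBRR) = { 0; 1/2; 3/4; 13/16; 27/32; 109/128; 219/256 | 877/1024; 439/512; 55/64; 7/8; 1 } — 1753/2048
v(BRBBRBBRBBRRB) = { 0; 1/2; 3/4; 13/16; 27/32; 109/128; 219/256; 1753/2048 | 877/1024; 439/512; 55/64; 7/8; 1 } — 3507/4096
v(BRBBRBBRBBRRBB) = { 0; 1/2; 3/4; 13/16; 27/32; 109/128; 219/256; 1753/2048; 3507/4096 | 877/1024; 439/512; 55/64; 7/8; 1 } — 7015/8192
v(BRBBRBBRBBRRBBB) = { 0; 1/2; 3/4; 13/16; 27/32; 109/128; 219/256; 1753/2048; 3507/4096; 7015/8192 | 877/1024; 439/512; 55/64; 7/8; 1 } — 14031/16384

14031/16384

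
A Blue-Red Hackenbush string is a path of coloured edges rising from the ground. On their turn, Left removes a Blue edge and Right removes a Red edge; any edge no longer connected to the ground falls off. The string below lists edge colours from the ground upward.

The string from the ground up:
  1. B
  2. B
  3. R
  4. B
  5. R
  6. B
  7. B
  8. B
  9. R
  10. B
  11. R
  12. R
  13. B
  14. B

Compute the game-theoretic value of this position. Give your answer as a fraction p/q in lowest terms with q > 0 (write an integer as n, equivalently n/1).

value(B) = { 0 | ∅ } — 1
value(BB) = { 0 1 | ∅ } — 2
value(BBR) = { 0 1 | 2 } — 3/2
value(BBRB) = { 0 1 3/2 | 2 } — 7/4
value(BBRBR) = { 0 1 3/2 | 7/4 2 } — 13/8
value(BBRBRB) = { 0 1 3/2 13/8 | 7/4 2 } — 27/16
value(BBRBRBB) = { 0 1 3/2 13/8 27/16 | 7/4 2 } — 55/32
value(BBRBRBBB) = { 0 1 3/2 13/8 27/16 55/32 | 7/4 2 } — 111/64
value(BBRBRBBBR) = { 0 1 3/2 13/8 27/16 55/32 | 111/64 7/4 2 } — 221/128
value(BBRBRBBBRB) = { 0 1 3/2 13/8 27/16 55/32 221/128 | 111/64 7/4 2 } — 443/256
value(BBRBRBBBRBR) = { 0 1 3/2 13/8 27/16 55/32 221/128 | 443/256 111/64 7/4 2 } — 885/512
value(BBRBRBBBRBRR) = { 0 1 3/2 13/8 27/16 55/32 221/128 | 885/512 443/256 111/64 7/4 2 } — 1769/1024
value(BBRBRBBBRBRRB) = { 0 1 3/2 13/8 27/16 55/32 221/128 1769/1024 | 885/512 443/256 111/64 7/4 2 } — 3539/2048
value(BBRBRBBBRBRRBB) = { 0 1 3/2 13/8 27/16 55/32 221/128 1769/1024 3539/2048 | 885/512 443/256 111/64 7/4 2 } — 7079/4096

7079/4096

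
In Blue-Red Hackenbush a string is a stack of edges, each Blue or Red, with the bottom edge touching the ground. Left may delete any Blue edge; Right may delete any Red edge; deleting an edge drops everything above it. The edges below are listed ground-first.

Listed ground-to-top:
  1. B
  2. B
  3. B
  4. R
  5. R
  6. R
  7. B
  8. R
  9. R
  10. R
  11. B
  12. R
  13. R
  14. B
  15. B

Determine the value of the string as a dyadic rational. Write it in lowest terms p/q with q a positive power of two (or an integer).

step 1: add B to get B; options L={ 0 } R={ (no moves) } → 1
step 2: add B to get BB; options L={ 0; 1 } R={ (no moves) } → 2
step 3: add B to get BBB; options L={ 0; 1; 2 } R={ (no moves) } → 3
step 4: add R to get BBBR; options L={ 0; 1; 2 } R={ 3 } → 5/2
step 5: add R to get BBBRR; options L={ 0; 1; 2 } R={ 5/2; 3 } → 9/4
step 6: add R to get BBBRRR; options L={ 0; 1; 2 } R={ 9/4; 5/2; 3 } → 17/8
step 7: add B to get BBBRRRB; options L={ 0; 1; 2; 17/8 } R={ 9/4; 5/2; 3 } → 35/16
step 8: add R to get BBBRRRBR; options L={ 0; 1; 2; 17/8 } R={ 35/16; 9/4; 5/2; 3 } → 69/32
step 9: add R to get BBBRRRBRR; options L={ 0; 1; 2; 17/8 } R={ 69/32; 35/16; 9/4; 5/2; 3 } → 137/64
step 10: add R to get BBBRRRBRRR; options L={ 0; 1; 2; 17/8 } R={ 137/64; 69/32; 35/16; 9/4; 5/2; 3 } → 273/128
step 11: add B to get BBBRRRBRRRB; options L={ 0; 1; 2; 17/8; 273/128 } R={ 137/64; 69/32; 35/16; 9/4; 5/2; 3 } → 547/256
step 12: add R to get BBBRRRBRRRBR; options L={ 0; 1; 2; 17/8; 273/128 } R={ 547/256; 137/64; 69/32; 35/16; 9/4; 5/2; 3 } → 1093/512
step 13: add R to get BBBRRRBRRRBRR; options L={ 0; 1; 2; 17/8; 273/128 } R={ 1093/512; 547/256; 137/64; 69/32; 35/16; 9/4; 5/2; 3 } → 2185/1024
step 14: add B to get BBBRRRBRRRBRRB; options L={ 0; 1; 2; 17/8; 273/128; 2185/1024 } R={ 1093/512; 547/256; 137/64; 69/32; 35/16; 9/4; 5/2; 3 } → 4371/2048
step 15: add B to get BBBRRRBRRRBRRBB; options L={ 0; 1; 2; 17/8; 273/128; 2185/1024; 4371/2048 } R={ 1093/512; 547/256; 137/64; 69/32; 35/16; 9/4; 5/2; 3 } → 8743/4096

8743/4096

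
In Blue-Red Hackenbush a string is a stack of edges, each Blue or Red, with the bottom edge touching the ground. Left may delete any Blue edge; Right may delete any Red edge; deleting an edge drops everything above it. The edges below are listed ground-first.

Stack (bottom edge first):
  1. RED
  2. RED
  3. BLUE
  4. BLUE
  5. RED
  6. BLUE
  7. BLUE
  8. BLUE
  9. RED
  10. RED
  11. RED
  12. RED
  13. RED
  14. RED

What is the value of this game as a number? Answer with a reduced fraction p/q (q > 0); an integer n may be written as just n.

-5247/4096

edge 1 of 14 (RED): { (no moves) | 0 } — -1
edge 2 of 14 (RED): { (no moves) | -1 0 } — -2
edge 3 of 14 (BLUE): { -2 | -1 0 } — -3/2
edge 4 of 14 (BLUE): { -2 -3/2 | -1 0 } — -5/4
edge 5 of 14 (RED): { -2 -3/2 | -5/4 -1 0 } — -11/8
edge 6 of 14 (BLUE): { -2 -3/2 -11/8 | -5/4 -1 0 } — -21/16
edge 7 of 14 (BLUE): { -2 -3/2 -11/8 -21/16 | -5/4 -1 0 } — -41/32
edge 8 of 14 (BLUE): { -2 -3/2 -11/8 -21/16 -41/32 | -5/4 -1 0 } — -81/64
edge 9 of 14 (RED): { -2 -3/2 -11/8 -21/16 -41/32 | -81/64 -5/4 -1 0 } — -163/128
edge 10 of 14 (RED): { -2 -3/2 -11/8 -21/16 -41/32 | -163/128 -81/64 -5/4 -1 0 } — -327/256
edge 11 of 14 (RED): { -2 -3/2 -11/8 -21/16 -41/32 | -327/256 -163/128 -81/64 -5/4 -1 0 } — -655/512
edge 12 of 14 (RED): { -2 -3/2 -11/8 -21/16 -41/32 | -655/512 -327/256 -163/128 -81/64 -5/4 -1 0 } — -1311/1024
edge 13 of 14 (RED): { -2 -3/2 -11/8 -21/16 -41/32 | -1311/1024 -655/512 -327/256 -163/128 -81/64 -5/4 -1 0 } — -2623/2048
edge 14 of 14 (RED): { -2 -3/2 -11/8 -21/16 -41/32 | -2623/2048 -1311/1024 -655/512 -327/256 -163/128 -81/64 -5/4 -1 0 } — -5247/4096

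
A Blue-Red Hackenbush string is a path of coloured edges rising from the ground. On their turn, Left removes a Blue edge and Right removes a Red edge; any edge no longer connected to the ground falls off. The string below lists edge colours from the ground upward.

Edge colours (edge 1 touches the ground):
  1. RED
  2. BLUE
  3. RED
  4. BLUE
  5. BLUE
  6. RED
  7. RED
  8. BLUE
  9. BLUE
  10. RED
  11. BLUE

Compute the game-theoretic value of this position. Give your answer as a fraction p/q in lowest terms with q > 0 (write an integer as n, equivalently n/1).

-613/1024

Recurse on prefixes of the 11-edge string RED BLUE RED BLUE BLUE RED RED BLUE BLUE RED BLUE:
step 1: add RED to get R; options L={ (no moves) } R={ 0 } -> -1
step 2: add BLUE to get RB; options L={ -1 } R={ 0 } -> -1/2
step 3: add RED to get RBR; options L={ -1 } R={ -1/2 0 } -> -3/4
step 4: add BLUE to get RBRB; options L={ -1 -3/4 } R={ -1/2 0 } -> -5/8
step 5: add BLUE to get RBRBB; options L={ -1 -3/4 -5/8 } R={ -1/2 0 } -> -9/16
step 6: add RED to get RBRBBR; options L={ -1 -3/4 -5/8 } R={ -9/16 -1/2 0 } -> -19/32
step 7: add RED to get RBRBBRR; options L={ -1 -3/4 -5/8 } R={ -19/32 -9/16 -1/2 0 } -> -39/64
step 8: add BLUE to get RBRBBRRB; options L={ -1 -3/4 -5/8 -39/64 } R={ -19/32 -9/16 -1/2 0 } -> -77/128
step 9: add BLUE to get RBRBBRRBB; options L={ -1 -3/4 -5/8 -39/64 -77/128 } R={ -19/32 -9/16 -1/2 0 } -> -153/256
step 10: add RED to get RBRBBRRBBR; options L={ -1 -3/4 -5/8 -39/64 -77/128 } R={ -153/256 -19/32 -9/16 -1/2 0 } -> -307/512
step 11: add BLUE to get RBRBBRRBBRB; options L={ -1 -3/4 -5/8 -39/64 -77/128 -307/512 } R={ -153/256 -19/32 -9/16 -1/2 0 } -> -613/1024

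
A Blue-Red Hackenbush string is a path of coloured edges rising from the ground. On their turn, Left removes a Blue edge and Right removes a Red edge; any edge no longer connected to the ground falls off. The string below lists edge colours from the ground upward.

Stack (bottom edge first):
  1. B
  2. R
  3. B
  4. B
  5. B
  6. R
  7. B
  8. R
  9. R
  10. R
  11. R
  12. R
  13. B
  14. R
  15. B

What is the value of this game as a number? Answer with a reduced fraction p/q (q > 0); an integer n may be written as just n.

1 of 15 · B · max L 0 · min R +∞ -> 1
2 of 15 · BR · max L 0 · min R 1 -> 1/2
3 of 15 · BRB · max L 1/2 · min R 1 -> 3/4
4 of 15 · BRBB · max L 3/4 · min R 1 -> 7/8
5 of 15 · BRBBB · max L 7/8 · min R 1 -> 15/16
6 of 15 · BRBBBR · max L 7/8 · min R 15/16 -> 29/32
7 of 15 · BRBBBRB · max L 29/32 · min R 15/16 -> 59/64
8 of 15 · BRBBBRBR · max L 29/32 · min R 59/64 -> 117/128
9 of 15 · BRBBBRBRR · max L 29/32 · min R 117/128 -> 233/256
10 of 15 · BRBBBRBRRR · max L 29/32 · min R 233/256 -> 465/512
11 of 15 · BRBBBRBRRRR · max L 29/32 · min R 465/512 -> 929/1024
12 of 15 · BRBBBRBRRRRR · max L 29/32 · min R 929/1024 -> 1857/2048
13 of 15 · BRBBBRBRRRRRB · max L 1857/2048 · min R 929/1024 -> 3715/4096
14 of 15 · BRBBBRBRRRRRBR · max L 1857/2048 · min R 3715/4096 -> 7429/8192
15 of 15 · BRBBBRBRRRRRBRB · max L 7429/8192 · min R 3715/4096 -> 14859/16384

14859/16384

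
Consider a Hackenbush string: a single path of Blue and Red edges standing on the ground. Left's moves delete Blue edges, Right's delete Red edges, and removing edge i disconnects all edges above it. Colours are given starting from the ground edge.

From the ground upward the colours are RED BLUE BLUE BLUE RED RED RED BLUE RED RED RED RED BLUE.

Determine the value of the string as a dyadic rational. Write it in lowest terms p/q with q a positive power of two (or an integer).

Build val(s[:k]) for k = 1..13, string s = RED BLUE BLUE BLUE RED RED RED BLUE RED RED RED RED BLUE.
1 of 13 · R · max L −∞ · min R 0 = -1
2 of 13 · RB · max L -1 · min R 0 = -1/2
3 of 13 · RBB · max L -1/2 · min R 0 = -1/4
4 of 13 · RBBB · max L -1/4 · min R 0 = -1/8
5 of 13 · RBBBR · max L -1/4 · min R -1/8 = -3/16
6 of 13 · RBBBRR · max L -1/4 · min R -3/16 = -7/32
7 of 13 · RBBBRRR · max L -1/4 · min R -7/32 = -15/64
8 of 13 · RBBBRRRB · max L -15/64 · min R -7/32 = -29/128
9 of 13 · RBBBRRRBR · max L -15/64 · min R -29/128 = -59/256
10 of 13 · RBBBRRRBRR · max L -15/64 · min R -59/256 = -119/512
11 of 13 · RBBBRRRBRRR · max L -15/64 · min R -119/512 = -239/1024
12 of 13 · RBBBRRRBRRRR · max L -15/64 · min R -239/1024 = -479/2048
13 of 13 · RBBBRRRBRRRRB · max L -479/2048 · min R -239/1024 = -957/4096

-957/4096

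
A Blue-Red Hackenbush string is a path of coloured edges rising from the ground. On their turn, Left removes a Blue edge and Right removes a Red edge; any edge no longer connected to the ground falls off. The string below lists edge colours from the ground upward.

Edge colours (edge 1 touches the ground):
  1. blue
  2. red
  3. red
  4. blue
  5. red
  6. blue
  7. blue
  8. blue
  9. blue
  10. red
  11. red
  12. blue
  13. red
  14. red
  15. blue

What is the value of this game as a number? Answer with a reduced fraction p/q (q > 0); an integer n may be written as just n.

Prefix values for blue red red blue red blue blue blue blue red red blue red red blue via {L|R} + simplicity:
val_1 [b]  L=[0]  R=[∅]  => 1
val_2 [br]  L=[0]  R=[1]  => 1/2
val_3 [brr]  L=[0]  R=[1/2 1]  => 1/4
val_4 [brrb]  L=[0 1/4]  R=[1/2 1]  => 3/8
val_5 [brrbr]  L=[0 1/4]  R=[3/8 1/2 1]  => 5/16
val_6 [brrbrb]  L=[0 1/4 5/16]  R=[3/8 1/2 1]  => 11/32
val_7 [brrbrbb]  L=[0 1/4 5/16 11/32]  R=[3/8 1/2 1]  => 23/64
val_8 [brrbrbbb]  L=[0 1/4 5/16 11/32 23/64]  R=[3/8 1/2 1]  => 47/128
val_9 [brrbrbbbb]  L=[0 1/4 5/16 11/32 23/64 47/128]  R=[3/8 1/2 1]  => 95/256
val_10 [brrbrbbbbr]  L=[0 1/4 5/16 11/32 23/64 47/128]  R=[95/256 3/8 1/2 1]  => 189/512
val_11 [brrbrbbbbrr]  L=[0 1/4 5/16 11/32 23/64 47/128]  R=[189/512 95/256 3/8 1/2 1]  => 377/1024
val_12 [brrbrbbbbrrb]  L=[0 1/4 5/16 11/32 23/64 47/128 377/1024]  R=[189/512 95/256 3/8 1/2 1]  => 755/2048
val_13 [brrbrbbbbrrbr]  L=[0 1/4 5/16 11/32 23/64 47/128 377/1024]  R=[755/2048 189/512 95/256 3/8 1/2 1]  => 1509/4096
val_14 [brrbrbbbbrrbrr]  L=[0 1/4 5/16 11/32 23/64 47/128 377/1024]  R=[1509/4096 755/2048 189/512 95/256 3/8 1/2 1]  => 3017/8192
val_15 [brrbrbbbbrrbrrb]  L=[0 1/4 5/16 11/32 23/64 47/128 377/1024 3017/8192]  R=[1509/4096 755/2048 189/512 95/256 3/8 1/2 1]  => 6035/16384

6035/16384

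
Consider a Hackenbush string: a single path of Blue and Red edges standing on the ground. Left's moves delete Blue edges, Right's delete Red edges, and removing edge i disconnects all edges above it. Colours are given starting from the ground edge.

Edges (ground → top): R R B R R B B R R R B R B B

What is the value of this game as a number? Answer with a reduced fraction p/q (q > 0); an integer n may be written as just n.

-7401/4096

Build v(s[:k]) for k = 1..14, string s = R R B R R B B R R R B R B B.
1 of 14 · R · max L −∞ · min R 0 -> -1
2 of 14 · RR · max L −∞ · min R -1 -> -2
3 of 14 · RRB · max L -2 · min R -1 -> -3/2
4 of 14 · RRBR · max L -2 · min R -3/2 -> -7/4
5 of 14 · RRBRR · max L -2 · min R -7/4 -> -15/8
6 of 14 · RRBRRB · max L -15/8 · min R -7/4 -> -29/16
7 of 14 · RRBRRBB · max L -29/16 · min R -7/4 -> -57/32
8 of 14 · RRBRRBBR · max L -29/16 · min R -57/32 -> -115/64
9 of 14 · RRBRRBBRR · max L -29/16 · min R -115/64 -> -231/128
10 of 14 · RRBRRBBRRR · max L -29/16 · min R -231/128 -> -463/256
11 of 14 · RRBRRBBRRRB · max L -463/256 · min R -231/128 -> -925/512
12 of 14 · RRBRRBBRRRBR · max L -463/256 · min R -925/512 -> -1851/1024
13 of 14 · RRBRRBBRRRBRB · max L -1851/1024 · min R -925/512 -> -3701/2048
14 of 14 · RRBRRBBRRRBRBB · max L -3701/2048 · min R -925/512 -> -7401/4096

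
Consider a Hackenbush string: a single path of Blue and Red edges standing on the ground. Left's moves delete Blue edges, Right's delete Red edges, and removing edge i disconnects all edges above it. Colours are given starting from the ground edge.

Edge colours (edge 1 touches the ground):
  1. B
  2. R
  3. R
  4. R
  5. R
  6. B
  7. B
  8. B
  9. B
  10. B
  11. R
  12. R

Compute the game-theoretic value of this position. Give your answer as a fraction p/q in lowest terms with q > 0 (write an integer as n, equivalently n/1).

249/2048

1 of 12 · B · max L 0 · min R +∞ = 1
2 of 12 · BR · max L 0 · min R 1 = 1/2
3 of 12 · BRR · max L 0 · min R 1/2 = 1/4
4 of 12 · BRRR · max L 0 · min R 1/4 = 1/8
5 of 12 · BRRRR · max L 0 · min R 1/8 = 1/16
6 of 12 · BRRRRB · max L 1/16 · min R 1/8 = 3/32
7 of 12 · BRRRRBB · max L 3/32 · min R 1/8 = 7/64
8 of 12 · BRRRRBBB · max L 7/64 · min R 1/8 = 15/128
9 of 12 · BRRRRBBBB · max L 15/128 · min R 1/8 = 31/256
10 of 12 · BRRRRBBBBB · max L 31/256 · min R 1/8 = 63/512
11 of 12 · BRRRRBBBBBR · max L 31/256 · min R 63/512 = 125/1024
12 of 12 · BRRRRBBBBBRR · max L 31/256 · min R 125/1024 = 249/2048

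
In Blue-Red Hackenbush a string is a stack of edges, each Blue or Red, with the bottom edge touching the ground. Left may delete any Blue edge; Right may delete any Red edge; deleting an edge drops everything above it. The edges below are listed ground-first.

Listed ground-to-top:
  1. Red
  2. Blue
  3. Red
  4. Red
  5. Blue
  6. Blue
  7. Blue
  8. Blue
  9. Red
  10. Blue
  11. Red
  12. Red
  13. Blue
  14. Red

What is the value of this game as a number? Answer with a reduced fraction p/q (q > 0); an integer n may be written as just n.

-6235/8192

value_1 [R]  L=[none]  R=[0]  = -1
value_2 [RB]  L=[-1]  R=[0]  = -1/2
value_3 [RBR]  L=[-1]  R=[-1/2,0]  = -3/4
value_4 [RBRR]  L=[-1]  R=[-3/4,-1/2,0]  = -7/8
value_5 [RBRRB]  L=[-1,-7/8]  R=[-3/4,-1/2,0]  = -13/16
value_6 [RBRRBB]  L=[-1,-7/8,-13/16]  R=[-3/4,-1/2,0]  = -25/32
value_7 [RBRRBBB]  L=[-1,-7/8,-13/16,-25/32]  R=[-3/4,-1/2,0]  = -49/64
value_8 [RBRRBBBB]  L=[-1,-7/8,-13/16,-25/32,-49/64]  R=[-3/4,-1/2,0]  = -97/128
value_9 [RBRRBBBBR]  L=[-1,-7/8,-13/16,-25/32,-49/64]  R=[-97/128,-3/4,-1/2,0]  = -195/256
value_10 [RBRRBBBBRB]  L=[-1,-7/8,-13/16,-25/32,-49/64,-195/256]  R=[-97/128,-3/4,-1/2,0]  = -389/512
value_11 [RBRRBBBBRBR]  L=[-1,-7/8,-13/16,-25/32,-49/64,-195/256]  R=[-389/512,-97/128,-3/4,-1/2,0]  = -779/1024
value_12 [RBRRBBBBRBRR]  L=[-1,-7/8,-13/16,-25/32,-49/64,-195/256]  R=[-779/1024,-389/512,-97/128,-3/4,-1/2,0]  = -1559/2048
value_13 [RBRRBBBBRBRRB]  L=[-1,-7/8,-13/16,-25/32,-49/64,-195/256,-1559/2048]  R=[-779/1024,-389/512,-97/128,-3/4,-1/2,0]  = -3117/4096
value_14 [RBRRBBBBRBRRBR]  L=[-1,-7/8,-13/16,-25/32,-49/64,-195/256,-1559/2048]  R=[-3117/4096,-779/1024,-389/512,-97/128,-3/4,-1/2,0]  = -6235/8192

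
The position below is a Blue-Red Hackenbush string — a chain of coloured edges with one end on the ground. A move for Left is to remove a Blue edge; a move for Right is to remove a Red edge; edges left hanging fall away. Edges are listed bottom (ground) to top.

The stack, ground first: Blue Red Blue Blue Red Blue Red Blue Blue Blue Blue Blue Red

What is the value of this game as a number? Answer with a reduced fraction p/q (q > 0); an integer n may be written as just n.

Recurse on prefixes of the 13-edge string Blue Red Blue Blue Red Blue Red Blue Blue Blue Blue Blue Red:
step 1: add Blue to get B; options L={ 0 } R={ none } => 1
step 2: add Red to get BR; options L={ 0 } R={ 1 } => 1/2
step 3: add Blue to get BRB; options L={ 0,1/2 } R={ 1 } => 3/4
step 4: add Blue to get BRBB; options L={ 0,1/2,3/4 } R={ 1 } => 7/8
step 5: add Red to get BRBBR; options L={ 0,1/2,3/4 } R={ 7/8,1 } => 13/16
step 6: add Blue to get BRBBRB; options L={ 0,1/2,3/4,13/16 } R={ 7/8,1 } => 27/32
step 7: add Red to get BRBBRBR; options L={ 0,1/2,3/4,13/16 } R={ 27/32,7/8,1 } => 53/64
step 8: add Blue to get BRBBRBRB; options L={ 0,1/2,3/4,13/16,53/64 } R={ 27/32,7/8,1 } => 107/128
step 9: add Blue to get BRBBRBRBB; options L={ 0,1/2,3/4,13/16,53/64,107/128 } R={ 27/32,7/8,1 } => 215/256
step 10: add Blue to get BRBBRBRBBB; options L={ 0,1/2,3/4,13/16,53/64,107/128,215/256 } R={ 27/32,7/8,1 } => 431/512
step 11: add Blue to get BRBBRBRBBBB; options L={ 0,1/2,3/4,13/16,53/64,107/128,215/256,431/512 } R={ 27/32,7/8,1 } => 863/1024
step 12: add Blue to get BRBBRBRBBBBB; options L={ 0,1/2,3/4,13/16,53/64,107/128,215/256,431/512,863/1024 } R={ 27/32,7/8,1 } => 1727/2048
step 13: add Red to get BRBBRBRBBBBBR; options L={ 0,1/2,3/4,13/16,53/64,107/128,215/256,431/512,863/1024 } R={ 1727/2048,27/32,7/8,1 } => 3453/4096

3453/4096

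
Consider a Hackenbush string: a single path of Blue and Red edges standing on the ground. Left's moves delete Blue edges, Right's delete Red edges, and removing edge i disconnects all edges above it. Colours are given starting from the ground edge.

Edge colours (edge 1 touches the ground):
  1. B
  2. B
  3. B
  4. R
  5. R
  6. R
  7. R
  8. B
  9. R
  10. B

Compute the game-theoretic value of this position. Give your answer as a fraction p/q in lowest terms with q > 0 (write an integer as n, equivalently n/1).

267/128

step 1: add B to get B; options L={ 0 } R={ · } -> 1
step 2: add B to get BB; options L={ 0, 1 } R={ · } -> 2
step 3: add B to get BBB; options L={ 0, 1, 2 } R={ · } -> 3
step 4: add R to get BBBR; options L={ 0, 1, 2 } R={ 3 } -> 5/2
step 5: add R to get BBBRR; options L={ 0, 1, 2 } R={ 5/2, 3 } -> 9/4
step 6: add R to get BBBRRR; options L={ 0, 1, 2 } R={ 9/4, 5/2, 3 } -> 17/8
step 7: add R to get BBBRRRR; options L={ 0, 1, 2 } R={ 17/8, 9/4, 5/2, 3 } -> 33/16
step 8: add B to get BBBRRRRB; options L={ 0, 1, 2, 33/16 } R={ 17/8, 9/4, 5/2, 3 } -> 67/32
step 9: add R to get BBBRRRRBR; options L={ 0, 1, 2, 33/16 } R={ 67/32, 17/8, 9/4, 5/2, 3 } -> 133/64
step 10: add B to get BBBRRRRBRB; options L={ 0, 1, 2, 33/16, 133/64 } R={ 67/32, 17/8, 9/4, 5/2, 3 } -> 267/128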